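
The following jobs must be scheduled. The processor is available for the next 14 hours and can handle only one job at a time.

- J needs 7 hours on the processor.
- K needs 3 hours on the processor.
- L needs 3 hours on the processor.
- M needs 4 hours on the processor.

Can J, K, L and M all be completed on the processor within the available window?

Running back to back, the jobs need 7 + 3 + 3 + 4 = 17 hours on the processor.
Since 17 > 14, they cannot all fit.

No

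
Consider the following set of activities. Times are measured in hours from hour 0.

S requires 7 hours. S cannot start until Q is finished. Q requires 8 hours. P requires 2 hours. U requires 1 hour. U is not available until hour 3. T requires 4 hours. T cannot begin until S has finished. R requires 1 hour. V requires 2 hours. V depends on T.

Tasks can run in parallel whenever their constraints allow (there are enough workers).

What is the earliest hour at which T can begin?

15

Q has no prerequisites, so it starts at hour 0 and finishes at hour 8.
S cannot begin until Q (finishes hour 8). It runs from hour 8 to 8 + 7 = hour 15.
T waits on S (finishes hour 15), so the earliest it can start is hour 15.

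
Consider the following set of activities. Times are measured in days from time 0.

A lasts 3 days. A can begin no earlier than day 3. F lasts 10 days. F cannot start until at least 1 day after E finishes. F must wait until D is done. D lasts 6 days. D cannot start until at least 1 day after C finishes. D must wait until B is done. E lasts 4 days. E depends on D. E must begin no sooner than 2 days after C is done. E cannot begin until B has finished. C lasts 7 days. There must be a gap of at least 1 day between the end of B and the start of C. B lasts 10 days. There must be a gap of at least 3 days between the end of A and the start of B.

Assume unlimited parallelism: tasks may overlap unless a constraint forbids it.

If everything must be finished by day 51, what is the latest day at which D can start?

F has no dependents, so it just needs to finish by day 51. Starting by 51 − 10 = day 41 achieves that.
E must finish before F (must start by day 41, minus 1-day gap → day 40). With a 4-day duration, E must start by 40 − 4 = day 36.
D feeds E (must start by day 36); F (must start by day 41). Taking the minimum, D must finish by day 36 and start by 36 − 6 = day 30.

30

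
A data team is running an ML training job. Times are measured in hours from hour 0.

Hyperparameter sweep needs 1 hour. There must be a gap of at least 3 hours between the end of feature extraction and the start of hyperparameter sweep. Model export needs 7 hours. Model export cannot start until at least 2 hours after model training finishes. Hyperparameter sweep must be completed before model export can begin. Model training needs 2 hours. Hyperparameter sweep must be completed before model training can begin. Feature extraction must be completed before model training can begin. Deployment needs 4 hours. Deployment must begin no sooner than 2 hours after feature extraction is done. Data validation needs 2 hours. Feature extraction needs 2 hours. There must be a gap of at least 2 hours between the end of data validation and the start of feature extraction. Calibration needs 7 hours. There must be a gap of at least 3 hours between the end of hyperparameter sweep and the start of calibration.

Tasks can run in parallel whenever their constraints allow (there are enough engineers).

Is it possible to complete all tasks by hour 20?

No

Nothing blocks data validation, so it runs from hour 0 to hour 2.
Feature extraction waits on data validation (finishes hour 2, plus 2-hour gap → hour 4), so it starts at hour 4 and finishes at 4 + 2 = hour 6.
Deployment waits on feature extraction (finishes hour 6, plus 2-hour gap → hour 8), so it starts at hour 8 and finishes at 8 + 4 = hour 12.
Hyperparameter sweep waits on feature extraction (finishes hour 6, plus 3-hour gap → hour 9), so it starts at hour 9 and finishes at 9 + 1 = hour 10.
Calibration waits on hyperparameter sweep (finishes hour 10, plus 3-hour gap → hour 13), so it starts at hour 13 and finishes at 13 + 7 = hour 20.
Model training needs all of hyperparameter sweep (finishes hour 10); feature extraction (finishes hour 6). That puts its earliest start at hour 10; it finishes at 10 + 2 = hour 12.
Model export cannot start until model training (finishes hour 12, plus 2-hour gap → hour 14); hyperparameter sweep (finishes hour 10). The controlling bound is hour 14, so model export finishes at 14 + 7 = hour 21.
The earliest everything can be done is hour 21, which is after the deadline of 20, so it is not possible.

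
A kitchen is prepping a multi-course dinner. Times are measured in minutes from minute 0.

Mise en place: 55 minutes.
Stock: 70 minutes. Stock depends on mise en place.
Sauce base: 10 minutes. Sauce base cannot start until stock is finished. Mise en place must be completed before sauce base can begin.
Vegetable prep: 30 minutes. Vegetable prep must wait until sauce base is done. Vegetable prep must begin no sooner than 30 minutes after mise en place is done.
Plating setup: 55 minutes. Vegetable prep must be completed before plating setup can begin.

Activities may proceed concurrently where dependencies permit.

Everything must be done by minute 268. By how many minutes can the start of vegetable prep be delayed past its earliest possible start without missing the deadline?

Mise en place can start immediately at minute 0; it finishes at minute 55.
Stock cannot begin until mise en place (finishes minute 55). It runs from minute 55 to 55 + 70 = minute 125.
Sauce base has to wait for stock (finishes minute 125); mise en place (finishes minute 55). The latest of these is minute 125, so sauce base runs minute 125 to 125 + 10 = minute 135.
For vegetable prep: sauce base (finishes minute 135); mise en place (finishes minute 55, plus 30-minute gap → minute 85). Taking the maximum gives a start of minute 135, and it finishes at 135 + 30 = minute 165.

Working backward from the deadline:
To finish by minute 268, plating setup (duration 55) must start no later than minute 213.
Vegetable prep must finish before plating setup (must start by minute 213). With a 30-minute duration, vegetable prep must start by 213 − 30 = minute 183.
So vegetable prep can start as early as minute 135 and as late as minute 183, giving 183 − 135 = 48 minutes of slack.

48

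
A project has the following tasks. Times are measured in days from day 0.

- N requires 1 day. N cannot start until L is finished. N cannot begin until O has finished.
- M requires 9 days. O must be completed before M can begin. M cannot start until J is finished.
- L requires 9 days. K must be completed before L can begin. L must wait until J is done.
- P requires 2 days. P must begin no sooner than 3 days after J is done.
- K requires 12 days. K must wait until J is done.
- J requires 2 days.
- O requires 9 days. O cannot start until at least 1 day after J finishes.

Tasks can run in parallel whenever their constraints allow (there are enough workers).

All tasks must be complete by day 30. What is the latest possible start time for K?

8

To finish by day 30, N (duration 1) must start no later than day 29.
Since N (must start by day 29) depends on it, L must finish by day 29. Backing off its 9-day duration gives a latest start of day 20.
K has to be done before L (must start by day 20). That means finishing by day 20, i.e. starting by 20 − 12 = day 8.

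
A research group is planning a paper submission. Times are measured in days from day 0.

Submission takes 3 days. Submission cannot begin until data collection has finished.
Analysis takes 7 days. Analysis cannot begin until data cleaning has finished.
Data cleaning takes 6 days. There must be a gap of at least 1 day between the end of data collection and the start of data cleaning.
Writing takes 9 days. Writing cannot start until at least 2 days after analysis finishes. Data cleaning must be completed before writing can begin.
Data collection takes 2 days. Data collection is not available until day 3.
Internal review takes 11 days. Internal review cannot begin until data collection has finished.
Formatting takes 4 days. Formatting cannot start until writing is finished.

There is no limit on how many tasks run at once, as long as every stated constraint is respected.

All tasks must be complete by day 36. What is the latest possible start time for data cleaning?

8

To finish by day 36, formatting (duration 4) must start no later than day 32.
Writing has to be done before formatting (must start by day 32). That means finishing by day 32, i.e. starting by 32 − 9 = day 23.
Analysis must finish before writing (must start by day 23, minus 2-day gap → day 21). With a 7-day duration, analysis must start by 21 − 7 = day 14.
Data cleaning feeds analysis (must start by day 14); writing (must start by day 23). Taking the minimum, data cleaning must finish by day 14 and start by 14 − 6 = day 8.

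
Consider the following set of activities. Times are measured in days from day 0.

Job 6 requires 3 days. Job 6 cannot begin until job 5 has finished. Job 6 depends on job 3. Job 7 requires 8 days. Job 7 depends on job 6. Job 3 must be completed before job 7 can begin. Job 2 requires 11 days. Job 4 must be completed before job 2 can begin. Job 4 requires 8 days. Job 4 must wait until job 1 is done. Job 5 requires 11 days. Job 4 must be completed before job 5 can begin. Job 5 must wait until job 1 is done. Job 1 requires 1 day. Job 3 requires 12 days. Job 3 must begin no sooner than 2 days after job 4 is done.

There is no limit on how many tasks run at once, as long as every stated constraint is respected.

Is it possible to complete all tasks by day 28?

Job 1 has no prerequisites, so it starts at day 0 and finishes at day 1.
After job 1 (finishes day 1), job 4 can start at day 1 and finishes at day 9.
Job 5 needs all of job 4 (finishes day 9); job 1 (finishes day 1). That puts its earliest start at day 9; it finishes at 9 + 11 = day 20.
Job 3 cannot begin until job 4 (finishes day 9, plus 2-day gap → day 11). It runs from day 11 to 11 + 12 = day 23.
Job 6 has to wait for job 5 (finishes day 20); job 3 (finishes day 23). The latest of these is day 23, so job 6 runs day 23 to 23 + 3 = day 26.
Job 7 has to wait for job 6 (finishes day 26); job 3 (finishes day 23). The latest of these is day 26, so job 7 runs day 26 to 26 + 8 = day 34.
After job 4 (finishes day 9), job 2 can start at day 9 and finishes at day 20.
The earliest everything can be done is day 34, which is after the deadline of 28, so it is not possible.

No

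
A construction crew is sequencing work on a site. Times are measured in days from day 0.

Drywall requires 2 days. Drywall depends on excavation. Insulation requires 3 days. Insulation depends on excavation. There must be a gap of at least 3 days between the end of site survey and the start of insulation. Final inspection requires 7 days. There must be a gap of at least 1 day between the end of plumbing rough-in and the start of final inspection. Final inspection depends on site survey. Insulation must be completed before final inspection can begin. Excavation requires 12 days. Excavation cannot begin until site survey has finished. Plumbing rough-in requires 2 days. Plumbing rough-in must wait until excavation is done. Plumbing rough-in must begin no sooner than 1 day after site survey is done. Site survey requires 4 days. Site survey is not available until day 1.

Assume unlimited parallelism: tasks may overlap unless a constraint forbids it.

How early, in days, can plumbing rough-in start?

17

Site survey waits on its own release at day 1, so it starts at day 1 and finishes at 1 + 4 = day 5.
Excavation cannot begin until site survey (finishes day 5). It runs from day 5 to 5 + 12 = day 17.
Plumbing rough-in waits on excavation (finishes day 17); site survey (finishes day 5, plus 1-day gap → day 6). The latest of these is day 17, which is the earliest plumbing rough-in can start.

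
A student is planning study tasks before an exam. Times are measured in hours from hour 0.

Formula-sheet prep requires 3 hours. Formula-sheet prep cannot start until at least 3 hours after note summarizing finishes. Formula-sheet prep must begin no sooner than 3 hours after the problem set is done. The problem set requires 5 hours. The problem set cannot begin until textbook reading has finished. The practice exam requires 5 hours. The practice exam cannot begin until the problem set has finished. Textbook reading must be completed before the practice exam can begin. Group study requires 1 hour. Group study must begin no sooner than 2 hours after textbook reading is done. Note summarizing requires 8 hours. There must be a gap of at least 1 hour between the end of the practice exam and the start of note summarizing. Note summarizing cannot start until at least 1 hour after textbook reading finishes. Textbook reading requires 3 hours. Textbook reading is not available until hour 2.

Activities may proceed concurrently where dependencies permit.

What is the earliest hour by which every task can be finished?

Textbook reading waits on its own release at hour 2, so it starts at hour 2 and finishes at 2 + 3 = hour 5.
Group study waits on textbook reading (finishes hour 5, plus 2-hour gap → hour 7), so it starts at hour 7 and finishes at 7 + 1 = hour 8.
After textbook reading (finishes hour 5), the problem set can start at hour 5 and finishes at hour 10.
The practice exam needs all of the problem set (finishes hour 10); textbook reading (finishes hour 5). That puts its earliest start at hour 10; it finishes at 10 + 5 = hour 15.
Note summarizing has to wait for the practice exam (finishes hour 15, plus 1-hour gap → hour 16); textbook reading (finishes hour 5, plus 1-hour gap → hour 6). The latest of these is hour 16, so note summarizing runs hour 16 to 16 + 8 = hour 24.
For formula-sheet prep: note summarizing (finishes hour 24, plus 3-hour gap → hour 27); the problem set (finishes hour 10, plus 3-hour gap → hour 13). Taking the maximum gives a start of hour 27, and it finishes at 27 + 3 = hour 30.
All tasks are finished once the last one completes. Finish times: Textbook reading at 5, The problem set at 10, The practice exam at 15, Group study at 8, Note summarizing at 24, Formula-sheet prep at 30. The latest is hour 30.

30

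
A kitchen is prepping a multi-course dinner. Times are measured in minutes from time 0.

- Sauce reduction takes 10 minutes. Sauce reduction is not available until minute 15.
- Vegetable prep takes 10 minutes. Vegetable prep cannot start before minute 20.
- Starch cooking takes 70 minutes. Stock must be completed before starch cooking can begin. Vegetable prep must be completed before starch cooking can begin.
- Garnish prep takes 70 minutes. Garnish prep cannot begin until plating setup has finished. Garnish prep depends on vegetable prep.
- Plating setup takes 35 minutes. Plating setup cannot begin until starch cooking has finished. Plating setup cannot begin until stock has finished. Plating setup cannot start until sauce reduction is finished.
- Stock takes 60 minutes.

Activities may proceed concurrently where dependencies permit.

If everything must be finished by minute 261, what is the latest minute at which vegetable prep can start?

76

To finish by minute 261, garnish prep (duration 70) must start no later than minute 191.
Plating setup has to be done before garnish prep (must start by minute 191). That means finishing by minute 191, i.e. starting by 191 − 35 = minute 156.
Starch cooking has to be done before plating setup (must start by minute 156). That means finishing by minute 156, i.e. starting by 156 − 70 = minute 86.
Vegetable prep feeds starch cooking (must start by minute 86); garnish prep (must start by minute 191). Taking the minimum, vegetable prep must finish by minute 86 and start by 86 − 10 = minute 76.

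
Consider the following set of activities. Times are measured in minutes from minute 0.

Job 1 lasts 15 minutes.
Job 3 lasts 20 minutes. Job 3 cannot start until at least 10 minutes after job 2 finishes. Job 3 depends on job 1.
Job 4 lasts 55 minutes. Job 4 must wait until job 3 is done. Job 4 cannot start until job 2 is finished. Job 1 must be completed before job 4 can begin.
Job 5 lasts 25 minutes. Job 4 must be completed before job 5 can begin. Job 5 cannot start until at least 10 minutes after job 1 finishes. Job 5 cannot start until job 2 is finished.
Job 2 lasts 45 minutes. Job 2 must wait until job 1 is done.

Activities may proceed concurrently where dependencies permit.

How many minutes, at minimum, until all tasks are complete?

170

Job 1 has no prerequisites, so it starts at minute 0 and finishes at minute 15.
After job 1 (finishes minute 15), job 2 can start at minute 15 and finishes at minute 60.
Job 3 needs all of job 2 (finishes minute 60, plus 10-minute gap → minute 70); job 1 (finishes minute 15). That puts its earliest start at minute 70; it finishes at 70 + 20 = minute 90.
For job 4: job 3 (finishes minute 90); job 2 (finishes minute 60); job 1 (finishes minute 15). Taking the maximum gives a start of minute 90, and it finishes at 90 + 55 = minute 145.
Job 5 needs all of job 4 (finishes minute 145); job 1 (finishes minute 15, plus 10-minute gap → minute 25); job 2 (finishes minute 60). That puts its earliest start at minute 145; it finishes at 145 + 25 = minute 170.
All tasks are finished once the last one completes. Finish times: Job 1 at 15, Job 2 at 60, Job 3 at 90, Job 4 at 145, Job 5 at 170. The latest is minute 170.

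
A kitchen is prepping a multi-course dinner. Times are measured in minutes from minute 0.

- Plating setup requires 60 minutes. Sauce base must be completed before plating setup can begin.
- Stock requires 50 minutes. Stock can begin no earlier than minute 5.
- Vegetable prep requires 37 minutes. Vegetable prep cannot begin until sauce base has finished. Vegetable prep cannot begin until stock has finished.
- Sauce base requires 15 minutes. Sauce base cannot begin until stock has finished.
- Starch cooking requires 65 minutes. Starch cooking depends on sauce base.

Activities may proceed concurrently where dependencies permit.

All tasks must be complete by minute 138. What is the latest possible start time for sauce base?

Nothing follows vegetable prep; the deadline of minute 138 is its only limit. It must start by 138 − 37 = minute 101.
Starch cooking must finish by minute 138; it takes 65 minutes, so it must start by 138 − 65 = minute 73.
To finish by minute 138, plating setup (duration 60) must start no later than minute 78.
Sauce base must finish in time for vegetable prep (must start by minute 101); starch cooking (must start by minute 73); plating setup (must start by minute 78). The tightest is minute 73, so sauce base must start by 73 − 15 = minute 58.

58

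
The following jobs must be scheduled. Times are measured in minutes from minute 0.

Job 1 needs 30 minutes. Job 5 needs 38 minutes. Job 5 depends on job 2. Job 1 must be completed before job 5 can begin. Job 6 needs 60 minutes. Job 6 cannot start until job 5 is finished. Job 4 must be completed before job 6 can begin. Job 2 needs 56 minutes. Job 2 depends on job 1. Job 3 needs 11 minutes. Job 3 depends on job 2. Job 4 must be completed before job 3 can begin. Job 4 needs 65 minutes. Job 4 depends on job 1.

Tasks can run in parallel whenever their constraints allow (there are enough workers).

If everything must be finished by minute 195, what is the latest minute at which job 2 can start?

41

To finish by minute 195, job 3 (duration 11) must start no later than minute 184.
Job 6 must finish by minute 195; it takes 60 minutes, so it must start by 195 − 60 = minute 135.
Job 5 must finish before job 6 (must start by minute 135). With a 38-minute duration, job 5 must start by 135 − 38 = minute 97.
Job 2 has several dependents: job 3 (must start by minute 184); job 5 (must start by minute 97). The earliest of those limits is minute 97, so job 2 must start by 97 − 56 = minute 41.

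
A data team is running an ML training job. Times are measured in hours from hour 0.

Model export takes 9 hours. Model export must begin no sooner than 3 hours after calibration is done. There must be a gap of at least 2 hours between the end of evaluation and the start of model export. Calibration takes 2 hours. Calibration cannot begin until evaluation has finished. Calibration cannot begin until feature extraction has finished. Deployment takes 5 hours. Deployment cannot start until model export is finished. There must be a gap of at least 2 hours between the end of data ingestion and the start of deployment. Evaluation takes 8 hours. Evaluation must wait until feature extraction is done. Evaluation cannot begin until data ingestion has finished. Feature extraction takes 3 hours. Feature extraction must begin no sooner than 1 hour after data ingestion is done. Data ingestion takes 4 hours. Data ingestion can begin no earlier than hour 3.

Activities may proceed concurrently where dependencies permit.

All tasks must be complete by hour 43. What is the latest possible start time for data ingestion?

To finish by hour 43, deployment (duration 5) must start no later than hour 38.
Model export feeds into deployment (must start by hour 38); so model export must finish by hour 38 and therefore start by hour 29.
Since model export (must start by hour 29, minus 3-hour gap → hour 26) depends on it, calibration must finish by hour 26. Backing off its 2-hour duration gives a latest start of hour 24.
Evaluation has several dependents: calibration (must start by hour 24); model export (must start by hour 29, minus 2-hour gap → hour 27). The earliest of those limits is hour 24, so evaluation must start by 24 − 8 = hour 16.
Feature extraction must finish in time for evaluation (must start by hour 16); calibration (must start by hour 24). The tightest is hour 16, so feature extraction must start by 16 − 3 = hour 13.
Data ingestion must finish in time for feature extraction (must start by hour 13, minus 1-hour gap → hour 12); evaluation (must start by hour 16); deployment (must start by hour 38, minus 2-hour gap → hour 36). The tightest is hour 12, so data ingestion must start by 12 − 4 = hour 8.

8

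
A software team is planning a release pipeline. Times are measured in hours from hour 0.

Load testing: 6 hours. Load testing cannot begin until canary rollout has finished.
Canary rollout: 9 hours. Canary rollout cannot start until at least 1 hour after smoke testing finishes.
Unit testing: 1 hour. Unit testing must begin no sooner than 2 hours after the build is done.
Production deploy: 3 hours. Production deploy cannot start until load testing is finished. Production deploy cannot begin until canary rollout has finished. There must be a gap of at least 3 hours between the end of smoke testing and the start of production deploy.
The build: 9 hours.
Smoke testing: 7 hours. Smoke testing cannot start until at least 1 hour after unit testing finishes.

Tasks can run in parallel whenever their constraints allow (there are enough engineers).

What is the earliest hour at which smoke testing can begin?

13

Nothing blocks the build, so it runs from hour 0 to hour 9.
Unit testing cannot begin until the build (finishes hour 9, plus 2-hour gap → hour 11). It runs from hour 11 to 11 + 1 = hour 12.
Smoke testing waits on unit testing (finishes hour 12, plus 1-hour gap → hour 13), so the earliest it can start is hour 13.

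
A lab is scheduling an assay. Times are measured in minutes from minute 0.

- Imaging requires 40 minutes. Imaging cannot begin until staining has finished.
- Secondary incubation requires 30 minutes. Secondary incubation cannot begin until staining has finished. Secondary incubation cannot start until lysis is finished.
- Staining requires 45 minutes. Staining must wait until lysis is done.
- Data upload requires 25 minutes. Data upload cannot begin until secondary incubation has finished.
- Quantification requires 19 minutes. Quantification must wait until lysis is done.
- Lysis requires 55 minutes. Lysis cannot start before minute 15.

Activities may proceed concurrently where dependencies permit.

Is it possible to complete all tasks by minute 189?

After its own release at minute 15, lysis can start at minute 15 and finishes at minute 70.
After lysis (finishes minute 70), quantification can start at minute 70 and finishes at minute 89.
Staining cannot begin until lysis (finishes minute 70). It runs from minute 70 to 70 + 45 = minute 115.
After staining (finishes minute 115), imaging can start at minute 115 and finishes at minute 155.
Secondary incubation needs all of staining (finishes minute 115); lysis (finishes minute 70). That puts its earliest start at minute 115; it finishes at 115 + 30 = minute 145.
Data upload waits on secondary incubation (finishes minute 145), so it starts at minute 145 and finishes at 145 + 25 = minute 170.
Every task is finished by minute 170, which is no later than the deadline of 189, so the schedule is feasible.

Yes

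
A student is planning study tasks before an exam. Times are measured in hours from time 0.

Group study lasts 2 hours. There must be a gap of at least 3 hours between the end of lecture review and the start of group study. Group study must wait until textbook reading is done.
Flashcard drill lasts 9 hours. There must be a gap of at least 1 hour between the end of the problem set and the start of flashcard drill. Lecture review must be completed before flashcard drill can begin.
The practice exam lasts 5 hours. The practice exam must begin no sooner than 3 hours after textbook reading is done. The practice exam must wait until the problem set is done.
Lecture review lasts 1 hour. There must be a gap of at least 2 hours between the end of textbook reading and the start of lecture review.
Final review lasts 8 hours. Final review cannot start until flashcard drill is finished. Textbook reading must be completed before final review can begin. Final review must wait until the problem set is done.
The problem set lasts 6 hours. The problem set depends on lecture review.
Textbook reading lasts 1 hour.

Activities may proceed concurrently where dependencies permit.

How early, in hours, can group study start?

7

Nothing blocks textbook reading, so it runs from hour 0 to hour 1.
After textbook reading (finishes hour 1, plus 2-hour gap → hour 3), lecture review can start at hour 3 and finishes at hour 4.
Group study waits on lecture review (finishes hour 4, plus 3-hour gap → hour 7); textbook reading (finishes hour 1). The latest of these is hour 7, which is the earliest group study can start.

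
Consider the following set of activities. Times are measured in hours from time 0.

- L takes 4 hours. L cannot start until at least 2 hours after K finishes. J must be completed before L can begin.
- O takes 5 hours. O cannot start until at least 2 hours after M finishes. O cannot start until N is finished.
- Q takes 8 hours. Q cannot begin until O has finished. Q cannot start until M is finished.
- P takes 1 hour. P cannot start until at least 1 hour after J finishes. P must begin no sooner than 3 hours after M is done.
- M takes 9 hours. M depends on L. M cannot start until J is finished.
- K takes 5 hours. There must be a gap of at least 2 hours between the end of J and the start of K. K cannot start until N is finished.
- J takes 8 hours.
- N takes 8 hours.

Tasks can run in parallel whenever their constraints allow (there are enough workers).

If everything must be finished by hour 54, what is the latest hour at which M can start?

Q must finish by hour 54; it takes 8 hours, so it must start by 54 − 8 = hour 46.
O must finish before Q (must start by hour 46). With a 5-hour duration, O must start by 46 − 5 = hour 41.
To finish by hour 54, P (duration 1) must start no later than hour 53.
For M: O (must start by hour 41, minus 2-hour gap → hour 39); P (must start by hour 53, minus 3-hour gap → hour 50); Q (must start by hour 46). The most restrictive is hour 39; with a 9-hour duration, M must start by hour 30.

30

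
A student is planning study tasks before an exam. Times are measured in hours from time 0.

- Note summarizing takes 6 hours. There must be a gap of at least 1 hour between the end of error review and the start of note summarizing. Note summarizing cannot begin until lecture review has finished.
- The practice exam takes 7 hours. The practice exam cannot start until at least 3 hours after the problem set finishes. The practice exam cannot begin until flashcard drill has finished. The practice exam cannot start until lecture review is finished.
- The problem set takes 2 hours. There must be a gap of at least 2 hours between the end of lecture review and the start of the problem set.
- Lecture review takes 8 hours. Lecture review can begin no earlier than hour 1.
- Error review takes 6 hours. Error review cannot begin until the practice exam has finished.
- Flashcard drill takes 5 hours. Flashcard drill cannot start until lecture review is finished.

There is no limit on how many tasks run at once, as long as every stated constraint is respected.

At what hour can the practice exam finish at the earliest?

23

After its own release at hour 1, lecture review can start at hour 1 and finishes at hour 9.
After lecture review (finishes hour 9), flashcard drill can start at hour 9 and finishes at hour 14.
The problem set waits on lecture review (finishes hour 9, plus 2-hour gap → hour 11), so it starts at hour 11 and finishes at 11 + 2 = hour 13.
The practice exam has to wait for the problem set (finishes hour 13, plus 3-hour gap → hour 16); flashcard drill (finishes hour 14); lecture review (finishes hour 9). The latest of these is hour 16, so the practice exam runs hour 16 to 16 + 7 = hour 23.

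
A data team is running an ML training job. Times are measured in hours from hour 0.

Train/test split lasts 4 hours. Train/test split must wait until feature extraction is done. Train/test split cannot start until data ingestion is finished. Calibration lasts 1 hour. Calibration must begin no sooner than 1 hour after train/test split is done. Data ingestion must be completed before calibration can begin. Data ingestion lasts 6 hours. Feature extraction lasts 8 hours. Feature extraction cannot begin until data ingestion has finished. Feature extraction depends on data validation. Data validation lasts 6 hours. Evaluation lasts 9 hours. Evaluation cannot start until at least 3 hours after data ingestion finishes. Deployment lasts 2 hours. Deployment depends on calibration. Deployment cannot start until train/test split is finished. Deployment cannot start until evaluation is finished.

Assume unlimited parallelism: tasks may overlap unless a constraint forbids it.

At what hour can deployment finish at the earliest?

Nothing blocks data validation, so it runs from hour 0 to hour 6.
Data ingestion has no prerequisites, so it starts at hour 0 and finishes at hour 6.
Evaluation cannot begin until data ingestion (finishes hour 6, plus 3-hour gap → hour 9). It runs from hour 9 to 9 + 9 = hour 18.
For feature extraction: data ingestion (finishes hour 6); data validation (finishes hour 6). Taking the maximum gives a start of hour 6, and it finishes at 6 + 8 = hour 14.
Train/test split cannot start until feature extraction (finishes hour 14); data ingestion (finishes hour 6). The controlling bound is hour 14, so train/test split finishes at 14 + 4 = hour 18.
For calibration: train/test split (finishes hour 18, plus 1-hour gap → hour 19); data ingestion (finishes hour 6). Taking the maximum gives a start of hour 19, and it finishes at 19 + 1 = hour 20.
Deployment has to wait for calibration (finishes hour 20); train/test split (finishes hour 18); evaluation (finishes hour 18). The latest of these is hour 20, so deployment runs hour 20 to 20 + 2 = hour 22.

22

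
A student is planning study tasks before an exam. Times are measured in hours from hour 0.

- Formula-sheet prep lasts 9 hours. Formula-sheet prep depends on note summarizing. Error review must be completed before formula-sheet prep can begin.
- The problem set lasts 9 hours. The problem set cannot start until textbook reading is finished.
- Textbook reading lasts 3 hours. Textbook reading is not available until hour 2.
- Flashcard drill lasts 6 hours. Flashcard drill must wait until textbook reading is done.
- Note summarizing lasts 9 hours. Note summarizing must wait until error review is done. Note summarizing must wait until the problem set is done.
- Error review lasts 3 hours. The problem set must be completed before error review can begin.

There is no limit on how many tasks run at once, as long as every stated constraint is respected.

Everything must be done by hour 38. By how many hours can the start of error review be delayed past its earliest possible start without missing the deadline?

After its own release at hour 2, textbook reading can start at hour 2 and finishes at hour 5.
The problem set waits on textbook reading (finishes hour 5), so it starts at hour 5 and finishes at 5 + 9 = hour 14.
Error review cannot begin until the problem set (finishes hour 14). It runs from hour 14 to 14 + 3 = hour 17.

Working backward from the deadline:
Formula-sheet prep has no dependents, so it just needs to finish by hour 38. Starting by 38 − 9 = hour 29 achieves that.
Note summarizing feeds into formula-sheet prep (must start by hour 29); so note summarizing must finish by hour 29 and therefore start by hour 20.
Error review has several dependents: note summarizing (must start by hour 20); formula-sheet prep (must start by hour 29). The earliest of those limits is hour 20, so error review must start by 20 − 3 = hour 17.
So error review can start as early as hour 14 and as late as hour 17, giving 17 − 14 = 3 hours of slack.

3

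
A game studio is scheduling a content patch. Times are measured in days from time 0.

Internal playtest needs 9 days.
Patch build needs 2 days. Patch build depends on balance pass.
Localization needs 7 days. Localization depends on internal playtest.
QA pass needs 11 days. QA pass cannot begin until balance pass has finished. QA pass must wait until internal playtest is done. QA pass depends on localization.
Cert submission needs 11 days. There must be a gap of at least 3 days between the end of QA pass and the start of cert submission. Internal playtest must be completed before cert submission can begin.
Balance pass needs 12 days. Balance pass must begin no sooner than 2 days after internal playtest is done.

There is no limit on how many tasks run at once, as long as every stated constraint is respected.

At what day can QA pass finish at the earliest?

34

Internal playtest can start immediately at day 0; it finishes at day 9.
Localization waits on internal playtest (finishes day 9), so it starts at day 9 and finishes at 9 + 7 = day 16.
After internal playtest (finishes day 9, plus 2-day gap → day 11), balance pass can start at day 11 and finishes at day 23.
QA pass has to wait for balance pass (finishes day 23); internal playtest (finishes day 9); localization (finishes day 16). The latest of these is day 23, so QA pass runs day 23 to 23 + 11 = day 34.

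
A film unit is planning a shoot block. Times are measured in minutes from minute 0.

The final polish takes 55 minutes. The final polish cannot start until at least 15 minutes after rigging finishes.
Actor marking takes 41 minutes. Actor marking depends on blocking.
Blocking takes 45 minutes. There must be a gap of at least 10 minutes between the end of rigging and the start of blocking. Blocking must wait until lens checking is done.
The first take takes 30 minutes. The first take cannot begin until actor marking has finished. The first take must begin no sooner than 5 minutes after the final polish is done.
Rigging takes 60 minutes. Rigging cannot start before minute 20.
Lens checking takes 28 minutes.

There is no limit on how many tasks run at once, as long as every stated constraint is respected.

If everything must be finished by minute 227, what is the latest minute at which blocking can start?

111

The first take must finish by minute 227; it takes 30 minutes, so it must start by 227 − 30 = minute 197.
Actor marking must finish before the first take (must start by minute 197). With a 41-minute duration, actor marking must start by 197 − 41 = minute 156.
Blocking feeds into actor marking (must start by minute 156); so blocking must finish by minute 156 and therefore start by minute 111.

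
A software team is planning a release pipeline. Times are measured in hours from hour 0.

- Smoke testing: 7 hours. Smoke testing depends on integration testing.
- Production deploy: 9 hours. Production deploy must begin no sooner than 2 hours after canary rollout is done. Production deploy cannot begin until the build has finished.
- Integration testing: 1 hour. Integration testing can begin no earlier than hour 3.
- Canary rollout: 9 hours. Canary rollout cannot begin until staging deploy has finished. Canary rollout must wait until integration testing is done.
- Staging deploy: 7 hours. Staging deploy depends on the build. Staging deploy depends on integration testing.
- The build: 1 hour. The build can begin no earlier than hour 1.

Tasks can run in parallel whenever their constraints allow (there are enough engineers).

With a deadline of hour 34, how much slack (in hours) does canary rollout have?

3

Integration testing cannot begin until its own release at hour 3. It runs from hour 3 to 3 + 1 = hour 4.
The build cannot begin until its own release at hour 1. It runs from hour 1 to 1 + 1 = hour 2.
Staging deploy has to wait for the build (finishes hour 2); integration testing (finishes hour 4). The latest of these is hour 4, so staging deploy runs hour 4 to 4 + 7 = hour 11.
Canary rollout needs all of staging deploy (finishes hour 11); integration testing (finishes hour 4). That puts its earliest start at hour 11; it finishes at 11 + 9 = hour 20.

Working backward from the deadline:
Production deploy has no dependents, so it just needs to finish by hour 34. Starting by 34 − 9 = hour 25 achieves that.
Canary rollout has to be done before production deploy (must start by hour 25, minus 2-hour gap → hour 23). That means finishing by hour 23, i.e. starting by 23 − 9 = hour 14.
So canary rollout can start as early as hour 11 and as late as hour 14, giving 14 − 11 = 3 hours of slack.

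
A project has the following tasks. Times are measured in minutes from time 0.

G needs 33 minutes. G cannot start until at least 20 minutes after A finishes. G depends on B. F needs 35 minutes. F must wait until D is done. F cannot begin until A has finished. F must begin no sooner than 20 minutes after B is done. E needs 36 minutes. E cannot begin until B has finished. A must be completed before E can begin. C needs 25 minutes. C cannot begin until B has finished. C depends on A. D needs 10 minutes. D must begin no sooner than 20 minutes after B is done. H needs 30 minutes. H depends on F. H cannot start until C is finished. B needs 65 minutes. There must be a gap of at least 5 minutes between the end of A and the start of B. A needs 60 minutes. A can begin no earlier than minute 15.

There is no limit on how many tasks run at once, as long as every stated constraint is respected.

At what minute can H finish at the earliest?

240

After its own release at minute 15, A can start at minute 15 and finishes at minute 75.
B waits on A (finishes minute 75, plus 5-minute gap → minute 80), so it starts at minute 80 and finishes at 80 + 65 = minute 145.
D cannot begin until B (finishes minute 145, plus 20-minute gap → minute 165). It runs from minute 165 to 165 + 10 = minute 175.
F cannot start until D (finishes minute 175); A (finishes minute 75); B (finishes minute 145, plus 20-minute gap → minute 165). The controlling bound is minute 175, so F finishes at 175 + 35 = minute 210.
C needs all of B (finishes minute 145); A (finishes minute 75). That puts its earliest start at minute 145; it finishes at 145 + 25 = minute 170.
For H: F (finishes minute 210); C (finishes minute 170). Taking the maximum gives a start of minute 210, and it finishes at 210 + 30 = minute 240.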